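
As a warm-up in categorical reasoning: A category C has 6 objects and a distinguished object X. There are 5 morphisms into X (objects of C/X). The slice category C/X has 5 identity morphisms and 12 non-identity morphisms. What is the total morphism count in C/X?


In the slice category C/X, objects are morphisms to X.
Identity morphisms: 5 (one per object of C/X).
Non-identity morphisms: 12.
Total = 5 + 12 = 17

17


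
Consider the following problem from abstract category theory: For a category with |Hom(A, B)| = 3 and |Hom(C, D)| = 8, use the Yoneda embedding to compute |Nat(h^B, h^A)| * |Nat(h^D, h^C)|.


By the Yoneda lemma, Nat(h^B, h^A) is isomorphic to Hom(A, B),
so |Nat(h^B, h^A)| = |Hom(A, B)| and |Nat(h^D, h^C)| = |Hom(C, D)|.
|Hom(A, B)| = 3, |Hom(C, D)| = 8.
|Nat(h^B, h^A) x Nat(h^D, h^C)| = 3 * 8 = 24

24


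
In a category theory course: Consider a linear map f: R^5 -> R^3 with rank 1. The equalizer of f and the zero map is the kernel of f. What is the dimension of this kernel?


The equalizer of f and the zero map is ker(f).
By the rank-nullity theorem: dim(ker(f)) = dim(domain) - rank(f).
dim(ker(f)) = 5 - 1 = 4

4


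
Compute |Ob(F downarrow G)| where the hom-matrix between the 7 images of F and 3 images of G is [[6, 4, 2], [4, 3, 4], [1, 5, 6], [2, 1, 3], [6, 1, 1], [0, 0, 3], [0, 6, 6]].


Objects of (F downarrow G) are triples (a, b, h: F(a)->G(b)).
The count equals the sum of all entries in the hom-matrix.
sum(row 0) = 12
sum(row 1) = 11
sum(row 2) = 12
sum(row 3) = 6
sum(row 4) = 8
sum(row 5) = 3
sum(row 6) = 12
Grand total = 64

64


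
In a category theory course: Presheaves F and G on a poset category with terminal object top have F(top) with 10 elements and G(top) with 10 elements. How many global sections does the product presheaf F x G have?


Global sections of a presheaf on a poset with terminal top satisfy
Gamma(H) ~ H(top). Presheaves admit pointwise products, so
(F x G)(top) = F(top) x G(top) (Cartesian product).
|Gamma(F x G)| = |F(top)| * |G(top)| = 10 * 10 = 100.

100


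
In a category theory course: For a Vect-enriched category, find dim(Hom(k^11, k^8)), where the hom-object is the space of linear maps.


In Vect-enriched categories, Hom(k^n, k^m) is the space of m x n matrices.
dim(Hom(k^11, k^8)) = 8 * 11 = 88

88


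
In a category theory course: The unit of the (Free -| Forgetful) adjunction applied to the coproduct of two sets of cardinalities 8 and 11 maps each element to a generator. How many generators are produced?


The unit eta_X: X -> U(F(X)) of the Free-Forgetful adjunction
maps each element of X to a generator of F(X). For X = S + T (disjoint
union in Set), |S + T| = |S| + |T|.
Total mappings = 8 + 11 = 19.

19


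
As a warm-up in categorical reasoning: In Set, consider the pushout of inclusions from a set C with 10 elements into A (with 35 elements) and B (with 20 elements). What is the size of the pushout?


The pushout A +_C B identifies the images of C in A and B.
|A +_C B| = |A| + |B| - |C| (for injections).
= 35 + 20 - 10 = 45

45


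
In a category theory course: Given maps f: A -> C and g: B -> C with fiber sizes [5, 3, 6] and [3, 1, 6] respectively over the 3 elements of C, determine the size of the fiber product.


The pullback A x_C B consists of pairs (a, b) with f(a) = g(b).
For each element c in C, the fiber product has |f^-1(c)| * |g^-1(c)| elements.
Summing over C: 5 * 3 + 3 * 1 + 6 * 6
= 15 + 3 + 36 = 54

54


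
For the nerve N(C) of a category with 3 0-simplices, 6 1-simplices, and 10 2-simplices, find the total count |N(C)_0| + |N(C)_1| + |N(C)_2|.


The 2-skeleton of the nerve N(C) consists of simplices in dimensions 0, 1, 2:
  |N(C)_0| = 3 (objects)
  |N(C)_1| = 6 (morphisms)
  |N(C)_2| = 10 (composable pairs)
Total = 3 + 6 + 10 = 19

19


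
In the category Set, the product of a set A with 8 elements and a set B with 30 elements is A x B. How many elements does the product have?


In Set, the product A x B is the Cartesian product.
By the universal property, |A x B| = |A| * |B|.
|A x B| = 8 * 30 = 240

240


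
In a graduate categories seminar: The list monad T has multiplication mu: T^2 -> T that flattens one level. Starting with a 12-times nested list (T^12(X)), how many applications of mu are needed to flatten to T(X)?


Each application of mu: T^2 -> T removes one layer of nesting.
Starting at depth 12 (i.e., T^12(X)), we need to reach T(X).
Number of mu applications = 12 - 1 = 11

11


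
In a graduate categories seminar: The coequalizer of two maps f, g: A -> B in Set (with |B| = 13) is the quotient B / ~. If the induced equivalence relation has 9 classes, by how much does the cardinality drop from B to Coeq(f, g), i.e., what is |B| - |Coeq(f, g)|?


The coequalizer Coeq(f, g) = B / ~ has one element per equivalence class.
|B| = 13, |Coeq(f, g)| = 9.
|B| - |Coeq(f, g)| = 13 - 9 = 4.

4


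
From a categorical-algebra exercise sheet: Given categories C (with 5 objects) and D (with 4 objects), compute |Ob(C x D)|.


The product category C x D has objects that are pairs (c, d).
Number of pairs = |Ob(C)| * |Ob(D)| = 5 * 4 = 20

20


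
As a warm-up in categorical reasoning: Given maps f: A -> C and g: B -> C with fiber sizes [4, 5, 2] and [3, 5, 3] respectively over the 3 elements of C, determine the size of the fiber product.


The pullback A x_C B consists of pairs (a, b) with f(a) = g(b).
For each element c in C, the fiber product has |f^-1(c)| * |g^-1(c)| elements.
Summing over C: 4 * 3 + 5 * 5 + 2 * 3
= 12 + 25 + 6 = 43

43


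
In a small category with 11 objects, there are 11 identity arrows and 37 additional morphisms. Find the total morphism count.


Each object has an identity morphism, giving 11 identities.
Adding the 37 non-identity morphisms:
Total = 11 + 37 = 48

48


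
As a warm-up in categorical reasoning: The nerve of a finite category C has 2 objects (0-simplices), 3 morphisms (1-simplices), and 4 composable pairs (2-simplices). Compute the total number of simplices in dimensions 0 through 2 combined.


The 2-skeleton of the nerve N(C) consists of simplices in dimensions 0, 1, 2:
  |N(C)_0| = 2 (objects)
  |N(C)_1| = 3 (morphisms)
  |N(C)_2| = 4 (composable pairs)
Total = 2 + 3 + 4 = 9

9


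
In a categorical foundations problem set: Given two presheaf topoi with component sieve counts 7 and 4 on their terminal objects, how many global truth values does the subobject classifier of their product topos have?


In a product of presheaf topoi E_1 x E_2, the subobject classifier
is Omega = Omega_1 x Omega_2 (componentwise), so
|Omega(top)| = |Omega_1(top_1)| * |Omega_2(top_2)|.
= 7 * 4 = 28.

28


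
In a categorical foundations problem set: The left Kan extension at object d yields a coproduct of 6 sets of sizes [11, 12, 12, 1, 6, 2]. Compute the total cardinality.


Pointwise, the left Kan extension (Lan_F H)(d) is the colimit, indexed
by the comma category (F downarrow d), of H composed with the
projection (F downarrow d) -> C. Here that colimit is given
as a coproduct (disjoint union) of sets, so its cardinality is the
sum of the sizes of the summands.
Coproduct of sets with sizes: 11 + 12 + 12 + 1 + 6 + 2
= 44

44


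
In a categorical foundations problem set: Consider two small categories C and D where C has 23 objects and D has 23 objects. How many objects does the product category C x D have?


The product category C x D has objects that are pairs (c, d).
Number of pairs = |Ob(C)| * |Ob(D)| = 23 * 23 = 529

529


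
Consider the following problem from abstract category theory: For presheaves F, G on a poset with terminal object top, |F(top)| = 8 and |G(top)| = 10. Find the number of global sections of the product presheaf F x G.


Global sections of a presheaf on a poset with terminal top satisfy
Gamma(H) ~ H(top). Presheaves admit pointwise products, so
(F x G)(top) = F(top) x G(top) (Cartesian product).
|Gamma(F x G)| = |F(top)| * |G(top)| = 8 * 10 = 80.

80


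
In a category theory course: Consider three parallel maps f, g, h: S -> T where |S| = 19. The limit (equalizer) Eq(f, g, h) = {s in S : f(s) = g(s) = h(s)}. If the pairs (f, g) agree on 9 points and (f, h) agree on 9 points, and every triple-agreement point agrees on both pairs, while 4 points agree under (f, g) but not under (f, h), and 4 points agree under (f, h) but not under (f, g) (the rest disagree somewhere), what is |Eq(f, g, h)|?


Eq(f, g, h) is the triple-agreement set: points in S where all three
maps take the same value. Using inclusion-exclusion on the pairwise data:
Pair (f, g) agrees on 9 points; pair (f, h) on 9 points.
Points agreeing under (f, g) but not (f, h) = 4; under (f, h) but not (f, g) = 4.
Triple-agreement = agreement-in-(f, g) minus points that agree under (f, g) but not (f, h):
|Eq(f, g, h)| = 9 - 4 = 5
(cross-check via (f, h): 9 - 4 = 5.)

5


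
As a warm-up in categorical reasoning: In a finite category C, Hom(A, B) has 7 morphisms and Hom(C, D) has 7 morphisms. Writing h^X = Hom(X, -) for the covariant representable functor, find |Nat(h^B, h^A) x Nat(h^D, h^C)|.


By the Yoneda lemma, Nat(h^B, h^A) is isomorphic to Hom(A, B),
so |Nat(h^B, h^A)| = |Hom(A, B)| and |Nat(h^D, h^C)| = |Hom(C, D)|.
|Hom(A, B)| = 7, |Hom(C, D)| = 7.
|Nat(h^B, h^A) x Nat(h^D, h^C)| = 7 * 7 = 49

49


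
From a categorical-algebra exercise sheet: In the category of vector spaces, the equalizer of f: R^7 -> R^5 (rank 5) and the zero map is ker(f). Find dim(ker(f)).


The equalizer of f and the zero map is ker(f).
By the rank-nullity theorem: dim(ker(f)) = dim(domain) - rank(f).
dim(ker(f)) = 7 - 5 = 2

2


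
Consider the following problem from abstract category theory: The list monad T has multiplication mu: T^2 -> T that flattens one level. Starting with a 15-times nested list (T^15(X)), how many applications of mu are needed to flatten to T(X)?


Each application of mu: T^2 -> T removes one layer of nesting.
Starting at depth 15 (i.e., T^15(X)), we need to reach T(X).
Number of mu applications = 15 - 1 = 14

14


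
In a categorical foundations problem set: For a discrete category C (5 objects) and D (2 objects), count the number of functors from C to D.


A functor from a discrete category C to D is determined by
where each object maps. Each of the 5 objects of C can map
to any of the 2 objects of D independently.
Number of functors = 2^5 = 32

32


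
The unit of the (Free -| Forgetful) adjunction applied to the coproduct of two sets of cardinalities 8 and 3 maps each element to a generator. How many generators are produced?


The unit eta_X: X -> U(F(X)) of the Free-Forgetful adjunction
maps each element of X to a generator of F(X). For X = S + T (disjoint
union in Set), |S + T| = |S| + |T|.
Total mappings = 8 + 3 = 11.

11


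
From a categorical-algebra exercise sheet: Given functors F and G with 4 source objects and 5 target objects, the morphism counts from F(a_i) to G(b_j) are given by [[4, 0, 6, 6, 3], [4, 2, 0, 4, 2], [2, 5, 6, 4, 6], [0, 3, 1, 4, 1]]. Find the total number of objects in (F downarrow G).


Objects of (F downarrow G) are triples (a, b, h: F(a)->G(b)).
The count equals the sum of all entries in the hom-matrix.
sum(row 0) = 19
sum(row 1) = 12
sum(row 2) = 23
sum(row 3) = 9
Grand total = 63

63


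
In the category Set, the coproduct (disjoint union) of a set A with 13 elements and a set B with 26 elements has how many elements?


In Set, the coproduct A + B is the disjoint union.
|A + B| = |A| + |B| = 13 + 26 = 39

39


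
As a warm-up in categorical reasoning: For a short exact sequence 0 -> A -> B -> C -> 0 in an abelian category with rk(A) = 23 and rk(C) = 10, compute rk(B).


For a short exact sequence 0 -> A -> B -> C -> 0,
rank is additive: rank(B) = rank(A) + rank(C).
rank(B) = 23 + 10 = 33

33


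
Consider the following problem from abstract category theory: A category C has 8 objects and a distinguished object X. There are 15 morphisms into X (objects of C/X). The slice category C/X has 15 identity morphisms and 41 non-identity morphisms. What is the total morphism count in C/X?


In the slice category C/X, objects are morphisms to X.
Identity morphisms: 15 (one per object of C/X).
Non-identity morphisms: 41.
Total = 15 + 41 = 56

56


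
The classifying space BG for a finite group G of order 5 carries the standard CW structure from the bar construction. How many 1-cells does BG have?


In the bar-construction CW model of BG, the n-cells are indexed by
n-tuples [g_1|...|g_n] of non-identity elements of G (degenerate
simplices with some g_i = e do not contribute cells), so there are
(|G| - 1)^n n-cells.
For dim = 1 with |G| = 5:
cells = (5 - 1)^1 = 4^1 = 4

4


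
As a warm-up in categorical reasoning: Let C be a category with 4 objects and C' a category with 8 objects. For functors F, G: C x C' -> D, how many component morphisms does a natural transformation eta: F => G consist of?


A natural transformation eta: F => G assigns one component morphism per
object of the domain category.
The domain is the product category C x C', so
|Ob(C x C')| = |Ob(C)| * |Ob(C')| = 4 * 8 = 32.
Therefore eta has 32 component morphisms.

32


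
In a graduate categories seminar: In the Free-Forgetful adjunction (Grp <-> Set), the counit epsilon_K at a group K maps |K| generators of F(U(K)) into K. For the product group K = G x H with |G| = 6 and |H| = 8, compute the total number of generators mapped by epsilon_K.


The counit epsilon_K: F(U(K)) -> K of the Free-Forgetful adjunction
maps |K| generators of F(U(K)) into K. For K = G x H (the product group),
|G x H| = |G| * |H|.
Total generators mapped = 6 * 8 = 48.

48


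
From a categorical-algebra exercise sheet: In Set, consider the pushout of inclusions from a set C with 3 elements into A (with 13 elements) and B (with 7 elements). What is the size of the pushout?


The pushout A +_C B identifies the images of C in A and B.
|A +_C B| = |A| + |B| - |C| (for injections).
= 13 + 7 - 3 = 17

17


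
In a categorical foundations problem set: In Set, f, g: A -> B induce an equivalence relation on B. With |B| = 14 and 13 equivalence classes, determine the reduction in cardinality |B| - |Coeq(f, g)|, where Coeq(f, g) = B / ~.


The coequalizer Coeq(f, g) = B / ~ has one element per equivalence class.
|B| = 14, |Coeq(f, g)| = 13.
|B| - |Coeq(f, g)| = 14 - 13 = 1.

1


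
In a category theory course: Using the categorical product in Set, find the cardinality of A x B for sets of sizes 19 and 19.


In Set, the product A x B is the Cartesian product.
By the universal property, |A x B| = |A| * |B|.
|A x B| = 19 * 19 = 361

361


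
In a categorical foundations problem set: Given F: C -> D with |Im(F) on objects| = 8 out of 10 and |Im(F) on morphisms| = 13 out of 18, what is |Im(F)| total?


The image of F consists of distinct objects and distinct morphisms.
|Im(F)| on objects = 8
|Im(F)| on morphisms = 13
Total image cardinality = 8 + 13 = 21

21


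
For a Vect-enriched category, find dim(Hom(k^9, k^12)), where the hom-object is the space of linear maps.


In Vect-enriched categories, Hom(k^n, k^m) is the space of m x n matrices.
dim(Hom(k^9, k^12)) = 12 * 9 = 108

108


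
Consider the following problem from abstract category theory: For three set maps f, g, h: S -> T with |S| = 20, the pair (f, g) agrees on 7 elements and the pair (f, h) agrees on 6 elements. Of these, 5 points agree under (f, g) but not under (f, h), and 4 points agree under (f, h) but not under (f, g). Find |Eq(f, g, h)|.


Eq(f, g, h) is the triple-agreement set: points in S where all three
maps take the same value. Using inclusion-exclusion on the pairwise data:
Pair (f, g) agrees on 7 points; pair (f, h) on 6 points.
Points agreeing under (f, g) but not (f, h) = 5; under (f, h) but not (f, g) = 4.
Triple-agreement = agreement-in-(f, g) minus points that agree under (f, g) but not (f, h):
|Eq(f, g, h)| = 7 - 5 = 2
(cross-check via (f, h): 6 - 4 = 2.)

2


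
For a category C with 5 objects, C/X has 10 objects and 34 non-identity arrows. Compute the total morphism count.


In the slice category C/X, objects are morphisms to X.
Identity morphisms: 10 (one per object of C/X).
Non-identity morphisms: 34.
Total = 10 + 34 = 44

44


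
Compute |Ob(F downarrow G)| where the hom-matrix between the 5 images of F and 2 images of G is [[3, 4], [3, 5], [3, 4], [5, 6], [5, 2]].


Objects of (F downarrow G) are triples (a, b, h: F(a)->G(b)).
The count equals the sum of all entries in the hom-matrix.
sum(row 0) = 7
sum(row 1) = 8
sum(row 2) = 7
sum(row 3) = 11
sum(row 4) = 7
Grand total = 40

40


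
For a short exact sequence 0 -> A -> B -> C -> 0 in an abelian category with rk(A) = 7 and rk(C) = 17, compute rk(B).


For a short exact sequence 0 -> A -> B -> C -> 0,
rank is additive: rank(B) = rank(A) + rank(C).
rank(B) = 7 + 17 = 24

24


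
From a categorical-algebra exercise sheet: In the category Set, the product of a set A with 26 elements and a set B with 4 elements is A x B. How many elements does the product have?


In Set, the product A x B is the Cartesian product.
By the universal property, |A x B| = |A| * |B|.
|A x B| = 26 * 4 = 104

104


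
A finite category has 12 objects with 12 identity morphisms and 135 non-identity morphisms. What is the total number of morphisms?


Each object has an identity morphism, giving 12 identities.
Adding the 135 non-identity morphisms:
Total = 12 + 135 = 147

147


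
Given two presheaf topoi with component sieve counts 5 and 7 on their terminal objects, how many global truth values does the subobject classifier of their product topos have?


In a product of presheaf topoi E_1 x E_2, the subobject classifier
is Omega = Omega_1 x Omega_2 (componentwise), so
|Omega(top)| = |Omega_1(top_1)| * |Omega_2(top_2)|.
= 5 * 7 = 35.

35


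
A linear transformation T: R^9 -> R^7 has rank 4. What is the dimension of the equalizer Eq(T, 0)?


The equalizer of f and the zero map is ker(f).
By the rank-nullity theorem: dim(ker(f)) = dim(domain) - rank(f).
dim(ker(f)) = 9 - 4 = 5

5


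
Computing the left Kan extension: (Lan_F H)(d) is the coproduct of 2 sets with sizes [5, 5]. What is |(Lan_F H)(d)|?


Pointwise, the left Kan extension (Lan_F H)(d) is the colimit, indexed
by the comma category (F downarrow d), of H composed with the
projection (F downarrow d) -> C. Here that colimit is given
as a coproduct (disjoint union) of sets, so its cardinality is the
sum of the sizes of the summands.
Coproduct of sets with sizes: 5 + 5
= 10

10


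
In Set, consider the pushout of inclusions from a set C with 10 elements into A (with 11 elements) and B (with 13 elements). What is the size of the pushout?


The pushout A +_C B identifies the images of C in A and B.
|A +_C B| = |A| + |B| - |C| (for injections).
= 11 + 13 - 10 = 14

14


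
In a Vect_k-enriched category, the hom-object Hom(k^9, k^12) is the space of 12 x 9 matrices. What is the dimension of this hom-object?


In Vect-enriched categories, Hom(k^n, k^m) is the space of m x n matrices.
dim(Hom(k^9, k^12)) = 12 * 9 = 108

108


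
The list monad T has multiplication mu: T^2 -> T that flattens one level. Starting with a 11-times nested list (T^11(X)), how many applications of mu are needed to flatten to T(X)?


Each application of mu: T^2 -> T removes one layer of nesting.
Starting at depth 11 (i.e., T^11(X)), we need to reach T(X).
Number of mu applications = 11 - 1 = 10

10


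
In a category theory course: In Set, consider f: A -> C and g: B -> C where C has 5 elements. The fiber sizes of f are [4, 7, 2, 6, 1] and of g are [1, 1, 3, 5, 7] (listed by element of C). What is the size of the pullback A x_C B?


The pullback A x_C B consists of pairs (a, b) with f(a) = g(b).
For each element c in C, the fiber product has |f^-1(c)| * |g^-1(c)| elements.
Summing over C: 4 * 1 + 7 * 1 + 2 * 3 + 6 * 5 + 1 * 7
= 4 + 7 + 6 + 30 + 7 = 54

54


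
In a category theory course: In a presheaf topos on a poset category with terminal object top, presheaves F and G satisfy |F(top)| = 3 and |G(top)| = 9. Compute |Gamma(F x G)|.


Global sections of a presheaf on a poset with terminal top satisfy
Gamma(H) ~ H(top). Presheaves admit pointwise products, so
(F x G)(top) = F(top) x G(top) (Cartesian product).
|Gamma(F x G)| = |F(top)| * |G(top)| = 3 * 9 = 27.

27


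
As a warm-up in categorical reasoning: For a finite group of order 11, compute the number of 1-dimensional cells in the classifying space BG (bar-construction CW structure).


In the bar-construction CW model of BG, the n-cells are indexed by
n-tuples [g_1|...|g_n] of non-identity elements of G (degenerate
simplices with some g_i = e do not contribute cells), so there are
(|G| - 1)^n n-cells.
For dim = 1 with |G| = 11:
cells = (11 - 1)^1 = 10^1 = 10

10


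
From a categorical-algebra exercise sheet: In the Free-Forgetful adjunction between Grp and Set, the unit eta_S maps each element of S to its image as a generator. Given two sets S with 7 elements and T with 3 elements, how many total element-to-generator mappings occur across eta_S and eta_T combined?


The unit eta_X: X -> U(F(X)) of the Free-Forgetful adjunction
maps each element of X to a generator of F(X). For X = S + T (disjoint
union in Set), |S + T| = |S| + |T|.
Total mappings = 7 + 3 = 10.

10


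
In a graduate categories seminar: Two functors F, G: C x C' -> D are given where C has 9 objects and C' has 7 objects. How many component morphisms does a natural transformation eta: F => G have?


A natural transformation eta: F => G assigns one component morphism per
object of the domain category.
The domain is the product category C x C', so
|Ob(C x C')| = |Ob(C)| * |Ob(C')| = 9 * 7 = 63.
Therefore eta has 63 component morphisms.

63


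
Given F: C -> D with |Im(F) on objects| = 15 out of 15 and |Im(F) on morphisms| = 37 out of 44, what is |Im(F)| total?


The image of F consists of distinct objects and distinct morphisms.
|Im(F)| on objects = 15
|Im(F)| on morphisms = 37
Total image cardinality = 15 + 37 = 52

52


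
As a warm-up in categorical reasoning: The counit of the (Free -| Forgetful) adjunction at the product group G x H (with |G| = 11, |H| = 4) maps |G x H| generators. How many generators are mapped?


The counit epsilon_K: F(U(K)) -> K of the Free-Forgetful adjunction
maps |K| generators of F(U(K)) into K. For K = G x H (the product group),
|G x H| = |G| * |H|.
Total generators mapped = 11 * 4 = 44.

44


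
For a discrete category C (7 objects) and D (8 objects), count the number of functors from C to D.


A functor from a discrete category C to D is determined by
where each object maps. Each of the 7 objects of C can map
to any of the 8 objects of D independently.
Number of functors = 8^7 = 2097152

2097152


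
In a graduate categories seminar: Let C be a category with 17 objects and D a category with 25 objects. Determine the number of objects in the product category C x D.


The product category C x D has objects that are pairs (c, d).
Number of pairs = |Ob(C)| * |Ob(D)| = 17 * 25 = 425

425


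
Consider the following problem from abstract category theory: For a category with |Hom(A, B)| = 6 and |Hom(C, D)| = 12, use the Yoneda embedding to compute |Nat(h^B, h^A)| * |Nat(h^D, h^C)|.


By the Yoneda lemma, Nat(h^B, h^A) is isomorphic to Hom(A, B),
so |Nat(h^B, h^A)| = |Hom(A, B)| and |Nat(h^D, h^C)| = |Hom(C, D)|.
|Hom(A, B)| = 6, |Hom(C, D)| = 12.
|Nat(h^B, h^A) x Nat(h^D, h^C)| = 6 * 12 = 72

72


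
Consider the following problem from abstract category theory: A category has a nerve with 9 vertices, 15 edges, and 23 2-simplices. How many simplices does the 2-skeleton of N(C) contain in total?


The 2-skeleton of the nerve N(C) consists of simplices in dimensions 0, 1, 2:
  |N(C)_0| = 9 (objects)
  |N(C)_1| = 15 (morphisms)
  |N(C)_2| = 23 (composable pairs)
Total = 9 + 15 + 23 = 47

47


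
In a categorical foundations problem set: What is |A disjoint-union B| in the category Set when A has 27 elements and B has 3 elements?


In Set, the coproduct A + B is the disjoint union.
|A + B| = |A| + |B| = 27 + 3 = 30

30


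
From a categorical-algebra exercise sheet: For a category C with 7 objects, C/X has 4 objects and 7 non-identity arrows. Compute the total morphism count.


In the slice category C/X, objects are morphisms to X.
Identity morphisms: 4 (one per object of C/X).
Non-identity morphisms: 7.
Total = 4 + 7 = 11

11


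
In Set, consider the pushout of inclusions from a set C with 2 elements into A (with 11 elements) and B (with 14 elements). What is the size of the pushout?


The pushout A +_C B identifies the images of C in A and B.
|A +_C B| = |A| + |B| - |C| (for injections).
= 11 + 14 - 2 = 23

23


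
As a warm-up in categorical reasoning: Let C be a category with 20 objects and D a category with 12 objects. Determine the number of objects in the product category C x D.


The product category C x D has objects that are pairs (c, d).
Number of pairs = |Ob(C)| * |Ob(D)| = 20 * 12 = 240

240


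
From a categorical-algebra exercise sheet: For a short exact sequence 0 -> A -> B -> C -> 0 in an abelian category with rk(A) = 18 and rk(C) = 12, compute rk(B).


For a short exact sequence 0 -> A -> B -> C -> 0,
rank is additive: rank(B) = rank(A) + rank(C).
rank(B) = 18 + 12 = 30

30


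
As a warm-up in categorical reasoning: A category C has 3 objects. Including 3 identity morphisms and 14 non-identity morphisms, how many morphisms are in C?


Each object has an identity morphism, giving 3 identities.
Adding the 14 non-identity morphisms:
Total = 3 + 14 = 17

17


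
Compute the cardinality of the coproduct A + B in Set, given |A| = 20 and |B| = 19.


In Set, the coproduct A + B is the disjoint union.
|A + B| = |A| + |B| = 20 + 19 = 39

39


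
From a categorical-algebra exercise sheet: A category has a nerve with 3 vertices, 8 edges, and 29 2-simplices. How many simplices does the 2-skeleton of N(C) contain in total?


The 2-skeleton of the nerve N(C) consists of simplices in dimensions 0, 1, 2:
  |N(C)_0| = 3 (objects)
  |N(C)_1| = 8 (morphisms)
  |N(C)_2| = 29 (composable pairs)
Total = 3 + 8 + 29 = 40

40


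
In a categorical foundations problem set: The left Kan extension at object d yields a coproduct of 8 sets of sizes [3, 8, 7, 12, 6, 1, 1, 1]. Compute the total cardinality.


Pointwise, the left Kan extension (Lan_F H)(d) is the colimit, indexed
by the comma category (F downarrow d), of H composed with the
projection (F downarrow d) -> C. Here that colimit is given
as a coproduct (disjoint union) of sets, so its cardinality is the
sum of the sizes of the summands.
Coproduct of sets with sizes: 3 + 8 + 7 + 12 + 6 + 1 + 1 + 1
= 39

39


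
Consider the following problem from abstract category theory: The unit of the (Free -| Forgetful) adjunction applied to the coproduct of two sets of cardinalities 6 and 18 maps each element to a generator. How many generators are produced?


The unit eta_X: X -> U(F(X)) of the Free-Forgetful adjunction
maps each element of X to a generator of F(X). For X = S + T (disjoint
union in Set), |S + T| = |S| + |T|.
Total mappings = 6 + 18 = 24.

24


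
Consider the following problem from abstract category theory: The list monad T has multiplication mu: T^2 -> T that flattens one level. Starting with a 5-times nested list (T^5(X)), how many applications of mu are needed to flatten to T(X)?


Each application of mu: T^2 -> T removes one layer of nesting.
Starting at depth 5 (i.e., T^5(X)), we need to reach T(X).
Number of mu applications = 5 - 1 = 4

4


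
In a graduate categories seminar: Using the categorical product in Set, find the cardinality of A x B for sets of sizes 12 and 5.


In Set, the product A x B is the Cartesian product.
By the universal property, |A x B| = |A| * |B|.
|A x B| = 12 * 5 = 60

60


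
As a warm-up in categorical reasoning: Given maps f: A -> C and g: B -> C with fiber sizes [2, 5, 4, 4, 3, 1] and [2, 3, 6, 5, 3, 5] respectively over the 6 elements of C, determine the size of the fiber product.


The pullback A x_C B consists of pairs (a, b) with f(a) = g(b).
For each element c in C, the fiber product has |f^-1(c)| * |g^-1(c)| elements.
Summing over C: 2 * 2 + 5 * 3 + 4 * 6 + 4 * 5 + 3 * 3 + 1 * 5
= 4 + 15 + 24 + 20 + 9 + 5 = 77

77


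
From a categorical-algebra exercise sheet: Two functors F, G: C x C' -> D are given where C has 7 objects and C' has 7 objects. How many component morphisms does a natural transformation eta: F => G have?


A natural transformation eta: F => G assigns one component morphism per
object of the domain category.
The domain is the product category C x C', so
|Ob(C x C')| = |Ob(C)| * |Ob(C')| = 7 * 7 = 49.
Therefore eta has 49 component morphisms.

49


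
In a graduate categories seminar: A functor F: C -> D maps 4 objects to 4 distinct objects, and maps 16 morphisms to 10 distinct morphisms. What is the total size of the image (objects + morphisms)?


The image of F consists of distinct objects and distinct morphisms.
|Im(F)| on objects = 4
|Im(F)| on morphisms = 10
Total image cardinality = 4 + 10 = 14

14


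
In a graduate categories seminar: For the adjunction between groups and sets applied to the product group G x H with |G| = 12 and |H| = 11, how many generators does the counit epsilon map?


The counit epsilon_K: F(U(K)) -> K of the Free-Forgetful adjunction
maps |K| generators of F(U(K)) into K. For K = G x H (the product group),
|G x H| = |G| * |H|.
Total generators mapped = 12 * 11 = 132.

132


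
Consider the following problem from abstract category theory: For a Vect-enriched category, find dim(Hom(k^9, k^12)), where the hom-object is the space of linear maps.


In Vect-enriched categories, Hom(k^n, k^m) is the space of m x n matrices.
dim(Hom(k^9, k^12)) = 12 * 9 = 108

108


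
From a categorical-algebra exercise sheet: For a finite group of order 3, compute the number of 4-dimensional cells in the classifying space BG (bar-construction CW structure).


In the bar-construction CW model of BG, the n-cells are indexed by
n-tuples [g_1|...|g_n] of non-identity elements of G (degenerate
simplices with some g_i = e do not contribute cells), so there are
(|G| - 1)^n n-cells.
For dim = 4 with |G| = 3:
cells = (3 - 1)^4 = 2^4 = 16

16


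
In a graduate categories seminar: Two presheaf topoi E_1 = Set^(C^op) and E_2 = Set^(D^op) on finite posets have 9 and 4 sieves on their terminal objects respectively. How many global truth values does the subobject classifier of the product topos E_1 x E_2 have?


In a product of presheaf topoi E_1 x E_2, the subobject classifier
is Omega = Omega_1 x Omega_2 (componentwise), so
|Omega(top)| = |Omega_1(top_1)| * |Omega_2(top_2)|.
= 9 * 4 = 36.

36


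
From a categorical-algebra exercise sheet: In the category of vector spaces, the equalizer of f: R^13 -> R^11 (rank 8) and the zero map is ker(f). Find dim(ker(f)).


The equalizer of f and the zero map is ker(f).
By the rank-nullity theorem: dim(ker(f)) = dim(domain) - rank(f).
dim(ker(f)) = 13 - 8 = 5

5


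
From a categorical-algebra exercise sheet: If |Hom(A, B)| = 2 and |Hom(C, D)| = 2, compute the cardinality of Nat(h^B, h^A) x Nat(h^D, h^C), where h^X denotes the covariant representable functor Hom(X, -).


By the Yoneda lemma, Nat(h^B, h^A) is isomorphic to Hom(A, B),
so |Nat(h^B, h^A)| = |Hom(A, B)| and |Nat(h^D, h^C)| = |Hom(C, D)|.
|Hom(A, B)| = 2, |Hom(C, D)| = 2.
|Nat(h^B, h^A) x Nat(h^D, h^C)| = 2 * 2 = 4

4


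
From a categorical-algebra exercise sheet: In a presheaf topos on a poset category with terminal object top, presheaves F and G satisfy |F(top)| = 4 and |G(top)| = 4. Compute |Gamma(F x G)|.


Global sections of a presheaf on a poset with terminal top satisfy
Gamma(H) ~ H(top). Presheaves admit pointwise products, so
(F x G)(top) = F(top) x G(top) (Cartesian product).
|Gamma(F x G)| = |F(top)| * |G(top)| = 4 * 4 = 16.

16


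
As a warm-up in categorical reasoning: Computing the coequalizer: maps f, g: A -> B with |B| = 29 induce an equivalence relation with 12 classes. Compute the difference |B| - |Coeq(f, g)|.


The coequalizer Coeq(f, g) = B / ~ has one element per equivalence class.
|B| = 29, |Coeq(f, g)| = 12.
|B| - |Coeq(f, g)| = 29 - 12 = 17.

17


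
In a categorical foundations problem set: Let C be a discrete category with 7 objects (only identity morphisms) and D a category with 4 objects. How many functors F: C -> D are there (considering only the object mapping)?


A functor from a discrete category C to D is determined by
where each object maps. Each of the 7 objects of C can map
to any of the 4 objects of D independently.
Number of functors = 4^7 = 16384

16384


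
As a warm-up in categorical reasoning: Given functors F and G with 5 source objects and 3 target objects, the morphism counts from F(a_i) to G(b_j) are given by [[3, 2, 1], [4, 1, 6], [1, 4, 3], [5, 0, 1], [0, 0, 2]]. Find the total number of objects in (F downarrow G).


Objects of (F downarrow G) are triples (a, b, h: F(a)->G(b)).
The count equals the sum of all entries in the hom-matrix.
sum(row 0) = 6
sum(row 1) = 11
sum(row 2) = 8
sum(row 3) = 6
sum(row 4) = 2
Grand total = 33

33


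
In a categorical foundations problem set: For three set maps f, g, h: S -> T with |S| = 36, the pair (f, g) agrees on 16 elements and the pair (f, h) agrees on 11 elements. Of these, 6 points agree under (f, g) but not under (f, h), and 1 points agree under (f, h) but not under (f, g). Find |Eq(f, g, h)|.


Eq(f, g, h) is the triple-agreement set: points in S where all three
maps take the same value. Using inclusion-exclusion on the pairwise data:
Pair (f, g) agrees on 16 points; pair (f, h) on 11 points.
Points agreeing under (f, g) but not (f, h) = 6; under (f, h) but not (f, g) = 1.
Triple-agreement = agreement-in-(f, g) minus points that agree under (f, g) but not (f, h):
|Eq(f, g, h)| = 16 - 6 = 10
(cross-check via (f, h): 11 - 1 = 10.)

10


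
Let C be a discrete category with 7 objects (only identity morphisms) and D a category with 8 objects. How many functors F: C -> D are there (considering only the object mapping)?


A functor from a discrete category C to D is determined by
where each object maps. Each of the 7 objects of C can map
to any of the 8 objects of D independently.
Number of functors = 8^7 = 2097152

2097152


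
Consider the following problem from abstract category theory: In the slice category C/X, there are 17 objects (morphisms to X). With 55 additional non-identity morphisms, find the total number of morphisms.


In the slice category C/X, objects are morphisms to X.
Identity morphisms: 17 (one per object of C/X).
Non-identity morphisms: 55.
Total = 17 + 55 = 72

72


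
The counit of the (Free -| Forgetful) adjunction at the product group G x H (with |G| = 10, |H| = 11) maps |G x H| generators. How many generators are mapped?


The counit epsilon_K: F(U(K)) -> K of the Free-Forgetful adjunction
maps |K| generators of F(U(K)) into K. For K = G x H (the product group),
|G x H| = |G| * |H|.
Total generators mapped = 10 * 11 = 110.

110


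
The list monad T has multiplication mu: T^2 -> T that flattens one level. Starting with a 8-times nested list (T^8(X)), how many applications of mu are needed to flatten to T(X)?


Each application of mu: T^2 -> T removes one layer of nesting.
Starting at depth 8 (i.e., T^8(X)), we need to reach T(X).
Number of mu applications = 8 - 1 = 7

7


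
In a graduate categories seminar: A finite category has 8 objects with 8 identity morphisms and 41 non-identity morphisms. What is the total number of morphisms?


Each object has an identity morphism, giving 8 identities.
Adding the 41 non-identity morphisms:
Total = 8 + 41 = 49

49


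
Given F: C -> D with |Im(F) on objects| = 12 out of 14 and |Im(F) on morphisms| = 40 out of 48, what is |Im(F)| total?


The image of F consists of distinct objects and distinct morphisms.
|Im(F)| on objects = 12
|Im(F)| on morphisms = 40
Total image cardinality = 12 + 40 = 52

52


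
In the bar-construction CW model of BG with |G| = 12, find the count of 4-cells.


In the bar-construction CW model of BG, the n-cells are indexed by
n-tuples [g_1|...|g_n] of non-identity elements of G (degenerate
simplices with some g_i = e do not contribute cells), so there are
(|G| - 1)^n n-cells.
For dim = 4 with |G| = 12:
cells = (12 - 1)^4 = 11^4 = 14641

14641


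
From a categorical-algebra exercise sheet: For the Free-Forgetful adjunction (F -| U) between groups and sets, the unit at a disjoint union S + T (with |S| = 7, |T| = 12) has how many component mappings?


The unit eta_X: X -> U(F(X)) of the Free-Forgetful adjunction
maps each element of X to a generator of F(X). For X = S + T (disjoint
union in Set), |S + T| = |S| + |T|.
Total mappings = 7 + 12 = 19.

19


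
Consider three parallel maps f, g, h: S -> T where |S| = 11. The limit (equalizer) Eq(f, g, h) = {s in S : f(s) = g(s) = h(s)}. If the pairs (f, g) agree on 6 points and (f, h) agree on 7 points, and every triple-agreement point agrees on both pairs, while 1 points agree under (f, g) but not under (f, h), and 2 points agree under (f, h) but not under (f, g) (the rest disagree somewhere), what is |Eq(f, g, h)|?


Eq(f, g, h) is the triple-agreement set: points in S where all three
maps take the same value. Using inclusion-exclusion on the pairwise data:
Pair (f, g) agrees on 6 points; pair (f, h) on 7 points.
Points agreeing under (f, g) but not (f, h) = 1; under (f, h) but not (f, g) = 2.
Triple-agreement = agreement-in-(f, g) minus points that agree under (f, g) but not (f, h):
|Eq(f, g, h)| = 6 - 1 = 5
(cross-check via (f, h): 7 - 2 = 5.)

5


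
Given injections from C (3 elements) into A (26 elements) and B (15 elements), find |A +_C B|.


The pushout A +_C B identifies the images of C in A and B.
|A +_C B| = |A| + |B| - |C| (for injections).
= 26 + 15 - 3 = 38

38


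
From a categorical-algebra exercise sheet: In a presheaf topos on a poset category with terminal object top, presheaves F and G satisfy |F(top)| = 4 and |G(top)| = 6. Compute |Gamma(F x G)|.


Global sections of a presheaf on a poset with terminal top satisfy
Gamma(H) ~ H(top). Presheaves admit pointwise products, so
(F x G)(top) = F(top) x G(top) (Cartesian product).
|Gamma(F x G)| = |F(top)| * |G(top)| = 4 * 6 = 24.

24


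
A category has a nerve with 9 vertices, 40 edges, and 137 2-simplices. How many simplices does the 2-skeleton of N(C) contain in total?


The 2-skeleton of the nerve N(C) consists of simplices in dimensions 0, 1, 2:
  |N(C)_0| = 9 (objects)
  |N(C)_1| = 40 (morphisms)
  |N(C)_2| = 137 (composable pairs)
Total = 9 + 40 + 137 = 186

186


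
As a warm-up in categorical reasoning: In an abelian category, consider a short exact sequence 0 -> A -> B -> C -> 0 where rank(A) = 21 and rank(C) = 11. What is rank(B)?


For a short exact sequence 0 -> A -> B -> C -> 0,
rank is additive: rank(B) = rank(A) + rank(C).
rank(B) = 21 + 11 = 32

32


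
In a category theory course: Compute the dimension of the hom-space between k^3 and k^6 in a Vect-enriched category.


In Vect-enriched categories, Hom(k^n, k^m) is the space of m x n matrices.
dim(Hom(k^3, k^6)) = 6 * 3 = 18

18


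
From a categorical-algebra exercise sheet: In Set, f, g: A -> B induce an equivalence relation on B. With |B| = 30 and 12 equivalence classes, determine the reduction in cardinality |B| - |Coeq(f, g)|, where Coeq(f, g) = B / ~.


The coequalizer Coeq(f, g) = B / ~ has one element per equivalence class.
|B| = 30, |Coeq(f, g)| = 12.
|B| - |Coeq(f, g)| = 30 - 12 = 18.

18


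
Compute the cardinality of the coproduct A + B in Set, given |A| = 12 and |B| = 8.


In Set, the coproduct A + B is the disjoint union.
|A + B| = |A| + |B| = 12 + 8 = 20

20


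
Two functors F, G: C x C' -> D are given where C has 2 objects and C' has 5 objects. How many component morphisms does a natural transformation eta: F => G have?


A natural transformation eta: F => G assigns one component morphism per
object of the domain category.
The domain is the product category C x C', so
|Ob(C x C')| = |Ob(C)| * |Ob(C')| = 2 * 5 = 10.
Therefore eta has 10 component morphisms.

10
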